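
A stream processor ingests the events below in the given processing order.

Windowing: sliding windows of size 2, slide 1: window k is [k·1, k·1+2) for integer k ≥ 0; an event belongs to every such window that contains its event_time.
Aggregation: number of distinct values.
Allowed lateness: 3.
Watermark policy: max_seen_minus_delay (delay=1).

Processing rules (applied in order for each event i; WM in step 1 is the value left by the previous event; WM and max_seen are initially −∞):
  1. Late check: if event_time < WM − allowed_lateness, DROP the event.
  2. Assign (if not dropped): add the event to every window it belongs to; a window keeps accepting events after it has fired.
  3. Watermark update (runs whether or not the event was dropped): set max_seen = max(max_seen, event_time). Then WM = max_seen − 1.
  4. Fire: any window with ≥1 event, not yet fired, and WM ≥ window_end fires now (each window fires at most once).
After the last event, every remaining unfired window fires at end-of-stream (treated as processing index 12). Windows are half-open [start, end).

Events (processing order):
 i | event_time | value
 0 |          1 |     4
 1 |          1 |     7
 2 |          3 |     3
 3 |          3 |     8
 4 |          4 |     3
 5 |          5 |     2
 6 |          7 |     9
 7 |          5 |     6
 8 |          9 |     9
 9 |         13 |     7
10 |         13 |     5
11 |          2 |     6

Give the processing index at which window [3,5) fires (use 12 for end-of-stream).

6

i=0 t=1 v=4: → [1,3),[0,2); WM=0
i=1 t=1 v=7: → [1,3),[0,2); WM=0
i=2 t=3 v=3: → [3,5),[2,4); WM=2; [0,2) fires=2
i=3 t=3 v=8: → [3,5),[2,4); WM=2
i=4 t=4 v=3: → [4,6),[3,5); WM=3; [1,3) fires=2
i=5 t=5 v=2: → [5,7),[4,6); WM=4; [2,4) fires=2
i=6 t=7 v=9: → [7,9),[6,8); WM=6; [3,5) fires=2 [4,6) fires=2
i=7 t=5 v=6: → [5,7),[4,6); WM=6
i=8 t=9 v=9: → [9,11),[8,10); WM=8; [5,7) fires=2 [6,8) fires=1
i=9 t=13 v=7: → [13,15),[12,14); WM=12; [7,9) fires=1 [8,10) fires=1 [9,11) fires=1
i=10 t=13 v=5: → [13,15),[12,14); WM=12
i=11 t=2 v=6: DROP (t<12-3); WM=12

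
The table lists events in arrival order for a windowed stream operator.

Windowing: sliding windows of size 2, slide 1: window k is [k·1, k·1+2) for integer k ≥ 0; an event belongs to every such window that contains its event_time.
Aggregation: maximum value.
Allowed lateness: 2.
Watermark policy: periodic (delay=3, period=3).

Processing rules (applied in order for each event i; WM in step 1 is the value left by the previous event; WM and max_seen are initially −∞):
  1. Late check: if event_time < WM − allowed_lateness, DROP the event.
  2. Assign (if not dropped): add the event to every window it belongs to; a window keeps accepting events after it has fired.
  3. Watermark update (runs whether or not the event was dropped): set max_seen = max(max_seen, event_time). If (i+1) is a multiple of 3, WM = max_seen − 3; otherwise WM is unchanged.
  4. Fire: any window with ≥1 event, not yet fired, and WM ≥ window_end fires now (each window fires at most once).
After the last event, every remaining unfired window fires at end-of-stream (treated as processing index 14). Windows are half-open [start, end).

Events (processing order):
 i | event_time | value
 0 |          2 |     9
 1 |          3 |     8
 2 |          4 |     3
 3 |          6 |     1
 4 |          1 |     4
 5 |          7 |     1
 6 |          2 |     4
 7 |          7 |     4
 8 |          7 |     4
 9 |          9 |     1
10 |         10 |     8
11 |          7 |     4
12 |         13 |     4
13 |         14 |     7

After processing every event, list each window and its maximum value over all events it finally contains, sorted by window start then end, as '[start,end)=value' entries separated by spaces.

i=0 t=2 v=9: → [2,4),[1,3); WM=−∞
i=1 t=3 v=8: → [3,5),[2,4); WM=−∞
i=2 t=4 v=3: → [4,6),[3,5); WM=1
i=3 t=6 v=1: → [6,8),[5,7); WM=1
i=4 t=1 v=4: → [1,3),[0,2); WM=1
i=5 t=7 v=1: → [7,9),[6,8); WM=4; [0,2) fires=4 [1,3) fires=9 [2,4) fires=9
i=6 t=2 v=4: → [2,4),[1,3); WM=4
i=7 t=7 v=4: → [7,9),[6,8); WM=4
i=8 t=7 v=4: → [7,9),[6,8); WM=4
i=9 t=9 v=1: → [9,11),[8,10); WM=4
i=10 t=10 v=8: → [10,12),[9,11); WM=4
i=11 t=7 v=4: → [7,9),[6,8); WM=7; [3,5) fires=8 [4,6) fires=3 [5,7) fires=1
i=12 t=13 v=4: → [13,15),[12,14); WM=7
i=13 t=14 v=7: → [14,16),[13,15); WM=7

[0,2)=4 [1,3)=9 [2,4)=9 [3,5)=8 [4,6)=3 [5,7)=1 [6,8)=4 [7,9)=4 [8,10)=1 [9,11)=8 [10,12)=8 [12,14)=4 [13,15)=7 [14,16)=7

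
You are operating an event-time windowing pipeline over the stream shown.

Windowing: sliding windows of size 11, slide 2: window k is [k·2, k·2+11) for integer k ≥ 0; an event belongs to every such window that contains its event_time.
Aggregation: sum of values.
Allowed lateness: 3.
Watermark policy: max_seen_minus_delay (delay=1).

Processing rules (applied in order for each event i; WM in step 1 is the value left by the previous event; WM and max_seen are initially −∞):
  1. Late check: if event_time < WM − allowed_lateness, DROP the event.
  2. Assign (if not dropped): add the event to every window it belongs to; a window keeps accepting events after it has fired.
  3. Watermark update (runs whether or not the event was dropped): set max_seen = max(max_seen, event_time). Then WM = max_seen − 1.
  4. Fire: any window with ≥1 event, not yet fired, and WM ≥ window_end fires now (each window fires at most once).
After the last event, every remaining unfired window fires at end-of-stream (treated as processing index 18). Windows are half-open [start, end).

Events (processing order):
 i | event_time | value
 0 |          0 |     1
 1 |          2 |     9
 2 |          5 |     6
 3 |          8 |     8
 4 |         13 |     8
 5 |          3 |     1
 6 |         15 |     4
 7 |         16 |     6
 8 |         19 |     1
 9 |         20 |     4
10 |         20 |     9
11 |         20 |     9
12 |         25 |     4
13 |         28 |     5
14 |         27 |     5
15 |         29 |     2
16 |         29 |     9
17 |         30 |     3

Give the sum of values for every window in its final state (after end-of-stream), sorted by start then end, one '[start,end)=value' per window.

[0,11)=24 [2,13)=23 [4,15)=22 [6,17)=26 [8,19)=26 [10,21)=41 [12,23)=41 [14,25)=33 [16,27)=33 [18,29)=37 [20,31)=50 [22,33)=28 [24,35)=28 [26,37)=24 [28,39)=19 [30,41)=3

i=0 t=0 v=1: → [0,11); WM=-1
i=1 t=2 v=9: → [2,13),[0,11); WM=1
i=2 t=5 v=6: → [4,15),[2,13),[0,11); WM=4
i=3 t=8 v=8: → [8,19),[6,17),[4,15),[2,13),[0,11); WM=7
i=4 t=13 v=8: → [12,23),[10,21),[8,19),[6,17),[4,15); WM=12; [0,11) fires=24
i=5 t=3 v=1: DROP (t<12-3); WM=12
i=6 t=15 v=4: → [14,25),[12,23),[10,21),[8,19),[6,17); WM=14; [2,13) fires=23
i=7 t=16 v=6: → [16,27),[14,25),[12,23),[10,21),[8,19),[6,17); WM=15; [4,15) fires=22
i=8 t=19 v=1: → [18,29),[16,27),[14,25),[12,23),[10,21); WM=18; [6,17) fires=26
i=9 t=20 v=4: → [20,31),[18,29),[16,27),[14,25),[12,23),[10,21); WM=19; [8,19) fires=26
i=10 t=20 v=9: → [20,31),[18,29),[16,27),[14,25),[12,23),[10,21); WM=19
i=11 t=20 v=9: → [20,31),[18,29),[16,27),[14,25),[12,23),[10,21); WM=19
i=12 t=25 v=4: → [24,35),[22,33),[20,31),[18,29),[16,27); WM=24; [10,21) fires=41 [12,23) fires=41
i=13 t=28 v=5: → [28,39),[26,37),[24,35),[22,33),[20,31),[18,29); WM=27; [14,25) fires=33 [16,27) fires=33
i=14 t=27 v=5: → [26,37),[24,35),[22,33),[20,31),[18,29); WM=27
i=15 t=29 v=2: → [28,39),[26,37),[24,35),[22,33),[20,31); WM=28
i=16 t=29 v=9: → [28,39),[26,37),[24,35),[22,33),[20,31); WM=28
i=17 t=30 v=3: → [30,41),[28,39),[26,37),[24,35),[22,33),[20,31); WM=29; [18,29) fires=37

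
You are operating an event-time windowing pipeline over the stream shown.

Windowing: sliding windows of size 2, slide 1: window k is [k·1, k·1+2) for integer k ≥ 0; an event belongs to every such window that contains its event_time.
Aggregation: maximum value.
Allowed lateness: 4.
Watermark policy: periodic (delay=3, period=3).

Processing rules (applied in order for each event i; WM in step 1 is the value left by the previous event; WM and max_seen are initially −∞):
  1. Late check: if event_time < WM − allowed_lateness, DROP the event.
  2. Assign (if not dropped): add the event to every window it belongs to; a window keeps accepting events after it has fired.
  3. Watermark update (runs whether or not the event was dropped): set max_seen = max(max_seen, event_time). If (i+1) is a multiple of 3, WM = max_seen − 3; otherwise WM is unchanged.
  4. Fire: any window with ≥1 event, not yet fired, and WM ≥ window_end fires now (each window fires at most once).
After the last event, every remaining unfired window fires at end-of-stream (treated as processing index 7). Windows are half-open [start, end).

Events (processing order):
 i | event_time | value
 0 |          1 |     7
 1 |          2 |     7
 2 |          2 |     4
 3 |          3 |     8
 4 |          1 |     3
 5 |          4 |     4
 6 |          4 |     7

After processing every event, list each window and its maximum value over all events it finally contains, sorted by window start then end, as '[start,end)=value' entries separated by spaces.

[0,2)=7 [1,3)=7 [2,4)=8 [3,5)=8 [4,6)=7

i=0 t=1 v=7: → [1,3),[0,2); WM=−∞
i=1 t=2 v=7: → [2,4),[1,3); WM=−∞
i=2 t=2 v=4: → [2,4),[1,3); WM=-1
i=3 t=3 v=8: → [3,5),[2,4); WM=-1
i=4 t=1 v=3: → [1,3),[0,2); WM=-1
i=5 t=4 v=4: → [4,6),[3,5); WM=1
i=6 t=4 v=7: → [4,6),[3,5); WM=1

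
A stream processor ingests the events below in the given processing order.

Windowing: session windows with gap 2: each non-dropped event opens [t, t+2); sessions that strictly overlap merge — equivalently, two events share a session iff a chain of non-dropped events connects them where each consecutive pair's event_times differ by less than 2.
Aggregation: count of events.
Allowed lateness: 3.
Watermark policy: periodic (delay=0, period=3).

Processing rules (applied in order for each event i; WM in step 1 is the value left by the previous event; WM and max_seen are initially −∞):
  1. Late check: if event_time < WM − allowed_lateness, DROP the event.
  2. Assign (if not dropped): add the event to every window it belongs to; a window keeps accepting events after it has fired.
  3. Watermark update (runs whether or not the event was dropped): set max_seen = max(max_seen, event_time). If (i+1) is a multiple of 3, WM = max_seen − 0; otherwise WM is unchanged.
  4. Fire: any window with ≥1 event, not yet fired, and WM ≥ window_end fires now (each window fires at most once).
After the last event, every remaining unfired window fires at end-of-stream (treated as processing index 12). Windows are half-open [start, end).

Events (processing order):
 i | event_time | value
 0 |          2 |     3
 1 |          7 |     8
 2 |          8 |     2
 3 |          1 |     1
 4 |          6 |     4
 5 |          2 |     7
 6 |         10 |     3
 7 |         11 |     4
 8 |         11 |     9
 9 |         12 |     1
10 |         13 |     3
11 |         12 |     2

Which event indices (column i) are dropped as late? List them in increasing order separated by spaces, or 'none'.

3 5

i=0 t=2 v=3: → [2,4); WM=−∞
i=1 t=7 v=8: → [7,9); WM=−∞
i=2 t=8 v=2: → [7,10); WM=8
i=3 t=1 v=1: DROP (t<8-3); WM=8
i=4 t=6 v=4: → [6,10); WM=8
i=5 t=2 v=7: DROP (t<8-3); WM=8
i=6 t=10 v=3: → [10,12); WM=8
i=7 t=11 v=4: → [10,13); WM=8
i=8 t=11 v=9: → [10,13); WM=11
i=9 t=12 v=1: → [10,14); WM=11
i=10 t=13 v=3: → [10,15); WM=11
i=11 t=12 v=2: → [10,15); WM=13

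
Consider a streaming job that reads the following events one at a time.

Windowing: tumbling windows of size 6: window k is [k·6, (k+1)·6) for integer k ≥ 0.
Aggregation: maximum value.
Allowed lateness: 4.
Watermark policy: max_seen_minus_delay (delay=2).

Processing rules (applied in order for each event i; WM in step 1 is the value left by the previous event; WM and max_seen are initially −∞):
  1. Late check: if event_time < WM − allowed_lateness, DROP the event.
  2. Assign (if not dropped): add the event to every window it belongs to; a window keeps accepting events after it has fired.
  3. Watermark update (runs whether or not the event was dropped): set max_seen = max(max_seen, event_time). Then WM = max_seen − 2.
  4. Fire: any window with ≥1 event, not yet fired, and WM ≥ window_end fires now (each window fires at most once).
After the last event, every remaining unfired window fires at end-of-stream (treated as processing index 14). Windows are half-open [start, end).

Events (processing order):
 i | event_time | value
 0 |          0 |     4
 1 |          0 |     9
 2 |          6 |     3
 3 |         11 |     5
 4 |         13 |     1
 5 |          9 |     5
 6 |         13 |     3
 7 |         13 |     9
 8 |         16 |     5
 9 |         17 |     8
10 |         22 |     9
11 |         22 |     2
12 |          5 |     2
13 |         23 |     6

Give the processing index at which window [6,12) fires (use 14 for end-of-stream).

8

i=0 t=0 v=4: → [0,6); WM=-2
i=1 t=0 v=9: → [0,6); WM=-2
i=2 t=6 v=3: → [6,12); WM=4
i=3 t=11 v=5: → [6,12); WM=9; [0,6) fires=9
i=4 t=13 v=1: → [12,18); WM=11
i=5 t=9 v=5: → [6,12); WM=11
i=6 t=13 v=3: → [12,18); WM=11
i=7 t=13 v=9: → [12,18); WM=11
i=8 t=16 v=5: → [12,18); WM=14; [6,12) fires=5
i=9 t=17 v=8: → [12,18); WM=15
i=10 t=22 v=9: → [18,24); WM=20; [12,18) fires=9
i=11 t=22 v=2: → [18,24); WM=20
i=12 t=5 v=2: DROP (t<20-4); WM=20
i=13 t=23 v=6: → [18,24); WM=21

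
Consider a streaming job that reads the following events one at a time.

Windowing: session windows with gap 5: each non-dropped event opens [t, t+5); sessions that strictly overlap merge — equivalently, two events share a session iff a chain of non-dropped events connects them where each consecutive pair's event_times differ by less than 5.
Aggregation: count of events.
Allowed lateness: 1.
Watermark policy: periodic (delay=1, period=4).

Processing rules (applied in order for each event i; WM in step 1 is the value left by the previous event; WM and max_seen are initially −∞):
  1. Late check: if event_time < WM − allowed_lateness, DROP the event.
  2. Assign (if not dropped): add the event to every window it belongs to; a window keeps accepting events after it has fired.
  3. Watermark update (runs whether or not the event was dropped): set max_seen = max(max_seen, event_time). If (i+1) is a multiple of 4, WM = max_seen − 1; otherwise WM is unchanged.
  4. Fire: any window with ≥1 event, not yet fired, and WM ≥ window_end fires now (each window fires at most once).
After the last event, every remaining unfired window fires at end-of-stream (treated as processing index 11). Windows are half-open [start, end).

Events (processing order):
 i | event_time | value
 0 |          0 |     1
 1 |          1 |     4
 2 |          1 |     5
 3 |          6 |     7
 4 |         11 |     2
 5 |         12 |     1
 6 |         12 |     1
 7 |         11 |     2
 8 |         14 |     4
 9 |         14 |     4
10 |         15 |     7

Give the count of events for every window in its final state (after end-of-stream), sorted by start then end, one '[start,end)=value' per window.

[0,6)=3 [6,11)=1 [11,20)=7

i=0 t=0 v=1: → [0,5); WM=−∞
i=1 t=1 v=4: → [0,6); WM=−∞
i=2 t=1 v=5: → [0,6); WM=−∞
i=3 t=6 v=7: → [6,11); WM=5
i=4 t=11 v=2: → [11,16); WM=5
i=5 t=12 v=1: → [11,17); WM=5
i=6 t=12 v=1: → [11,17); WM=5
i=7 t=11 v=2: → [11,17); WM=11
i=8 t=14 v=4: → [11,19); WM=11
i=9 t=14 v=4: → [11,19); WM=11
i=10 t=15 v=7: → [11,20); WM=11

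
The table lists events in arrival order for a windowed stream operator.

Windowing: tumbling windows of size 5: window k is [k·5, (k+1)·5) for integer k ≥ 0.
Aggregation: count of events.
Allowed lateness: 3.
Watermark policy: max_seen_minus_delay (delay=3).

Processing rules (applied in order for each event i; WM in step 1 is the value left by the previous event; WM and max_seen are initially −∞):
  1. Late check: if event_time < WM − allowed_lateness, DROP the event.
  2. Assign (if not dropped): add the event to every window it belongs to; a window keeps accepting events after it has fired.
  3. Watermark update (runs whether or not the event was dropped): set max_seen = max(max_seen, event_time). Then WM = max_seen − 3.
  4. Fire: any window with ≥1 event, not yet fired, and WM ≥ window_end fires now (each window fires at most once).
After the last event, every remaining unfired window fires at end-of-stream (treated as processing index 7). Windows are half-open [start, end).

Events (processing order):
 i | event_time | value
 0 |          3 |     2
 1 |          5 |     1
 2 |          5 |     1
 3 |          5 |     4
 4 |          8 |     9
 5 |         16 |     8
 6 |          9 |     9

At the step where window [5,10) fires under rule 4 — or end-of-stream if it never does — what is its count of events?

i=0 t=3 v=2: → [0,5); WM=0
i=1 t=5 v=1: → [5,10); WM=2
i=2 t=5 v=1: → [5,10); WM=2
i=3 t=5 v=4: → [5,10); WM=2
i=4 t=8 v=9: → [5,10); WM=5; [0,5) fires=1
i=5 t=16 v=8: → [15,20); WM=13; [5,10) fires=4
i=6 t=9 v=9: DROP (t<13-3); WM=13

4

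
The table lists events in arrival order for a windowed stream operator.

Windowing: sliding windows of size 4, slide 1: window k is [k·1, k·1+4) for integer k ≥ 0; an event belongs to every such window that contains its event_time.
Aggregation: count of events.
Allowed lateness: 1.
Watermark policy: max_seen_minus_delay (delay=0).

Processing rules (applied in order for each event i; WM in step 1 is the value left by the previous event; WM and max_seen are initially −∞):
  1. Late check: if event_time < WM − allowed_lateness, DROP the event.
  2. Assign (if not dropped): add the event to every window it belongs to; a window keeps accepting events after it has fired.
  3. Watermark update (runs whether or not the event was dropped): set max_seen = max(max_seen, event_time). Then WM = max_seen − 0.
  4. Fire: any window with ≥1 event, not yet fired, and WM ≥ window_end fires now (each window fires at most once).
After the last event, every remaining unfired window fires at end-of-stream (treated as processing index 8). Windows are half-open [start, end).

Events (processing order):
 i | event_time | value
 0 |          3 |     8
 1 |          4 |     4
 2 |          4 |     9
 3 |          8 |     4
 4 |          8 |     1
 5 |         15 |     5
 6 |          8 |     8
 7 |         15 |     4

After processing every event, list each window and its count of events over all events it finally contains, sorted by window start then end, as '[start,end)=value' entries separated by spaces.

i=0 t=3 v=8: → [3,7),[2,6),[1,5),[0,4); WM=3
i=1 t=4 v=4: → [4,8),[3,7),[2,6),[1,5); WM=4; [0,4) fires=1
i=2 t=4 v=9: → [4,8),[3,7),[2,6),[1,5); WM=4
i=3 t=8 v=4: → [8,12),[7,11),[6,10),[5,9); WM=8; [1,5) fires=3 [2,6) fires=3 [3,7) fires=3 [4,8) fires=2
i=4 t=8 v=1: → [8,12),[7,11),[6,10),[5,9); WM=8
i=5 t=15 v=5: → [15,19),[14,18),[13,17),[12,16); WM=15; [5,9) fires=2 [6,10) fires=2 [7,11) fires=2 [8,12) fires=2
i=6 t=8 v=8: DROP (t<15-1); WM=15
i=7 t=15 v=4: → [15,19),[14,18),[13,17),[12,16); WM=15

[0,4)=1 [1,5)=3 [2,6)=3 [3,7)=3 [4,8)=2 [5,9)=2 [6,10)=2 [7,11)=2 [8,12)=2 [12,16)=2 [13,17)=2 [14,18)=2 [15,19)=2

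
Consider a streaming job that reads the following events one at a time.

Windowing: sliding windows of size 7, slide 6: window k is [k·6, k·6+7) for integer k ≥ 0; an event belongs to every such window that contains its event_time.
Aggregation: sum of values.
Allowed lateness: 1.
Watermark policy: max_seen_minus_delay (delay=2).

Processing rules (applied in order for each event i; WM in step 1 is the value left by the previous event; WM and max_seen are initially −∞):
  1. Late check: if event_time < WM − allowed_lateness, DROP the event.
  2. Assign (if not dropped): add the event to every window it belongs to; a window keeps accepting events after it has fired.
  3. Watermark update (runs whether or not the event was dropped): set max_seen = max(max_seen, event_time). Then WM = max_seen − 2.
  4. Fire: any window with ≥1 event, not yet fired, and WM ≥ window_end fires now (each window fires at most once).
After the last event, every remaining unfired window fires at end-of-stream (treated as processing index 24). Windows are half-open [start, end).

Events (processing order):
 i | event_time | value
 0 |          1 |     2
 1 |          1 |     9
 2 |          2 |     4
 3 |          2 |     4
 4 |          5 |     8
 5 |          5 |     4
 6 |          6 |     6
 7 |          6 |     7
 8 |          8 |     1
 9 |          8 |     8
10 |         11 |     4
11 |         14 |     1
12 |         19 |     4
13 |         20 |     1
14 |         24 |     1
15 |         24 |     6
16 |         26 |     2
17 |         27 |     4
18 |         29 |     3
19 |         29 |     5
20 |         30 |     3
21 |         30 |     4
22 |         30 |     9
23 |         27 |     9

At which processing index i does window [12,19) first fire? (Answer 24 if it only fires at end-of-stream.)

14

i=0 t=1 v=2: → [0,7); WM=-1
i=1 t=1 v=9: → [0,7); WM=-1
i=2 t=2 v=4: → [0,7); WM=0
i=3 t=2 v=4: → [0,7); WM=0
i=4 t=5 v=8: → [0,7); WM=3
i=5 t=5 v=4: → [0,7); WM=3
i=6 t=6 v=6: → [6,13),[0,7); WM=4
i=7 t=6 v=7: → [6,13),[0,7); WM=4
i=8 t=8 v=1: → [6,13); WM=6
i=9 t=8 v=8: → [6,13); WM=6
i=10 t=11 v=4: → [6,13); WM=9; [0,7) fires=44
i=11 t=14 v=1: → [12,19); WM=12
i=12 t=19 v=4: → [18,25); WM=17; [6,13) fires=26
i=13 t=20 v=1: → [18,25); WM=18
i=14 t=24 v=1: → [24,31),[18,25); WM=22; [12,19) fires=1
i=15 t=24 v=6: → [24,31),[18,25); WM=22
i=16 t=26 v=2: → [24,31); WM=24
i=17 t=27 v=4: → [24,31); WM=25; [18,25) fires=12
i=18 t=29 v=3: → [24,31); WM=27
i=19 t=29 v=5: → [24,31); WM=27
i=20 t=30 v=3: → [30,37),[24,31); WM=28
i=21 t=30 v=4: → [30,37),[24,31); WM=28
i=22 t=30 v=9: → [30,37),[24,31); WM=28
i=23 t=27 v=9: → [24,31); WM=28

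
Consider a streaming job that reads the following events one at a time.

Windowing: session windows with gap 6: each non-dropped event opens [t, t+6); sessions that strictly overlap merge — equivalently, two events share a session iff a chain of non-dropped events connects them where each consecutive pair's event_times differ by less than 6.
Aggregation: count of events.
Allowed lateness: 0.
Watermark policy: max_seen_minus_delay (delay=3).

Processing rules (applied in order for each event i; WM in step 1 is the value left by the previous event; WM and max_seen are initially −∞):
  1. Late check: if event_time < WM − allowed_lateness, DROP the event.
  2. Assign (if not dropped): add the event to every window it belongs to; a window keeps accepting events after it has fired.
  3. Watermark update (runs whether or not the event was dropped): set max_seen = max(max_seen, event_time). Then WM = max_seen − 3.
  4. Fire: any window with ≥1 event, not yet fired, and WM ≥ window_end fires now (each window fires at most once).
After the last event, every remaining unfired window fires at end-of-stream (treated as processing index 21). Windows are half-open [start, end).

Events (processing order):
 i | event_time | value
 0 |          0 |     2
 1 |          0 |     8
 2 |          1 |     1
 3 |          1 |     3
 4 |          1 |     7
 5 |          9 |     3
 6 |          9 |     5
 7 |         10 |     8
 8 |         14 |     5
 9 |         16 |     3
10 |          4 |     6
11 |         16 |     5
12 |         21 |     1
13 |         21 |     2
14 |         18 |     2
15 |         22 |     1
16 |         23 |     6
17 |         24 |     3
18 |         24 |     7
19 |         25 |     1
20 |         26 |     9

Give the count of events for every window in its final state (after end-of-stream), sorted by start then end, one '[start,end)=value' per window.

i=0 t=0 v=2: → [0,6); WM=-3
i=1 t=0 v=8: → [0,6); WM=-3
i=2 t=1 v=1: → [0,7); WM=-2
i=3 t=1 v=3: → [0,7); WM=-2
i=4 t=1 v=7: → [0,7); WM=-2
i=5 t=9 v=3: → [9,15); WM=6
i=6 t=9 v=5: → [9,15); WM=6
i=7 t=10 v=8: → [9,16); WM=7
i=8 t=14 v=5: → [9,20); WM=11
i=9 t=16 v=3: → [9,22); WM=13
i=10 t=4 v=6: DROP (t<13-0); WM=13
i=11 t=16 v=5: → [9,22); WM=13
i=12 t=21 v=1: → [9,27); WM=18
i=13 t=21 v=2: → [9,27); WM=18
i=14 t=18 v=2: → [9,27); WM=18
i=15 t=22 v=1: → [9,28); WM=19
i=16 t=23 v=6: → [9,29); WM=20
i=17 t=24 v=3: → [9,30); WM=21
i=18 t=24 v=7: → [9,30); WM=21
i=19 t=25 v=1: → [9,31); WM=22
i=20 t=26 v=9: → [9,32); WM=23

[0,7)=5 [9,32)=15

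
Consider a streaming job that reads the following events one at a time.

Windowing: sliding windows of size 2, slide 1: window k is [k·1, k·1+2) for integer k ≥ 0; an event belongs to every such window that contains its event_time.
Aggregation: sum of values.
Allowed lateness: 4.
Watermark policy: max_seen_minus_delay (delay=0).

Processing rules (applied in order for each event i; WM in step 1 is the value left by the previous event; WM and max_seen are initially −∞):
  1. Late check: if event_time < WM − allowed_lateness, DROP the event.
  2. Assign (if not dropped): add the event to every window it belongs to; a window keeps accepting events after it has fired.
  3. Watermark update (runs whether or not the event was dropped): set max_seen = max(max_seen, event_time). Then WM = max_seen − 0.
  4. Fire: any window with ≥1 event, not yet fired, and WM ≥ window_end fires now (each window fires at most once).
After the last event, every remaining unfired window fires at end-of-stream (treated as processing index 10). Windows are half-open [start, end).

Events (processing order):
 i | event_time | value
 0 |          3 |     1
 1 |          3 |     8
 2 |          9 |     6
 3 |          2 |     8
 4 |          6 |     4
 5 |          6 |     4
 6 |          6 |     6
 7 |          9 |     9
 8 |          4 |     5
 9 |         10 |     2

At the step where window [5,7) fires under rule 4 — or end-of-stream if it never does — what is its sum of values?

4

i=0 t=3 v=1: → [3,5),[2,4); WM=3
i=1 t=3 v=8: → [3,5),[2,4); WM=3
i=2 t=9 v=6: → [9,11),[8,10); WM=9; [2,4) fires=9 [3,5) fires=9
i=3 t=2 v=8: DROP (t<9-4); WM=9
i=4 t=6 v=4: → [6,8),[5,7); WM=9; [5,7) fires=4 [6,8) fires=4
i=5 t=6 v=4: → [6,8),[5,7); WM=9
i=6 t=6 v=6: → [6,8),[5,7); WM=9
i=7 t=9 v=9: → [9,11),[8,10); WM=9
i=8 t=4 v=5: DROP (t<9-4); WM=9
i=9 t=10 v=2: → [10,12),[9,11); WM=10; [8,10) fires=15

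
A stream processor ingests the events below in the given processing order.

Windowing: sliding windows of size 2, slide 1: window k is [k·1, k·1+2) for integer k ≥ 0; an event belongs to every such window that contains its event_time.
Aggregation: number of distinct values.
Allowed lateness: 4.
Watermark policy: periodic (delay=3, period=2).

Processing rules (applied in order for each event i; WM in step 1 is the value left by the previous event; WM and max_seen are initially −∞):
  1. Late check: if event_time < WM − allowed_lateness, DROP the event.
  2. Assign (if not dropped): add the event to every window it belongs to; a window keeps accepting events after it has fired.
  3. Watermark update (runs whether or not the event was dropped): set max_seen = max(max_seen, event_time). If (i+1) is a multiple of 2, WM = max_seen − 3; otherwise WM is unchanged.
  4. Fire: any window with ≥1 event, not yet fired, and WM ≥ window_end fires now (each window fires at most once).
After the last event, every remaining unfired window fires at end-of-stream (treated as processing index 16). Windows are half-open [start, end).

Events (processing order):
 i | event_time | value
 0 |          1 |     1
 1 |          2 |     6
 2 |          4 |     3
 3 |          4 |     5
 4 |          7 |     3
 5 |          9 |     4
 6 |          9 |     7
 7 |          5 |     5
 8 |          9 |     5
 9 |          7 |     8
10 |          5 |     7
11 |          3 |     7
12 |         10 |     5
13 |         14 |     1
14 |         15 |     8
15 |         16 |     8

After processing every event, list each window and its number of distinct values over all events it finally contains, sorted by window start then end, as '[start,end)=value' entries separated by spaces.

[0,2)=1 [1,3)=2 [2,4)=2 [3,5)=3 [4,6)=3 [5,7)=2 [6,8)=2 [7,9)=2 [8,10)=3 [9,11)=3 [10,12)=1 [13,15)=1 [14,16)=2 [15,17)=1 [16,18)=1

i=0 t=1 v=1: → [1,3),[0,2); WM=−∞
i=1 t=2 v=6: → [2,4),[1,3); WM=-1
i=2 t=4 v=3: → [4,6),[3,5); WM=-1
i=3 t=4 v=5: → [4,6),[3,5); WM=1
i=4 t=7 v=3: → [7,9),[6,8); WM=1
i=5 t=9 v=4: → [9,11),[8,10); WM=6; [0,2) fires=1 [1,3) fires=2 [2,4) fires=1 [3,5) fires=2 [4,6) fires=2
i=6 t=9 v=7: → [9,11),[8,10); WM=6
i=7 t=5 v=5: → [5,7),[4,6); WM=6
i=8 t=9 v=5: → [9,11),[8,10); WM=6
i=9 t=7 v=8: → [7,9),[6,8); WM=6
i=10 t=5 v=7: → [5,7),[4,6); WM=6
i=11 t=3 v=7: → [3,5),[2,4); WM=6
i=12 t=10 v=5: → [10,12),[9,11); WM=6
i=13 t=14 v=1: → [14,16),[13,15); WM=11; [5,7) fires=2 [6,8) fires=2 [7,9) fires=2 [8,10) fires=3 [9,11) fires=3
i=14 t=15 v=8: → [15,17),[14,16); WM=11
i=15 t=16 v=8: → [16,18),[15,17); WM=13; [10,12) fires=1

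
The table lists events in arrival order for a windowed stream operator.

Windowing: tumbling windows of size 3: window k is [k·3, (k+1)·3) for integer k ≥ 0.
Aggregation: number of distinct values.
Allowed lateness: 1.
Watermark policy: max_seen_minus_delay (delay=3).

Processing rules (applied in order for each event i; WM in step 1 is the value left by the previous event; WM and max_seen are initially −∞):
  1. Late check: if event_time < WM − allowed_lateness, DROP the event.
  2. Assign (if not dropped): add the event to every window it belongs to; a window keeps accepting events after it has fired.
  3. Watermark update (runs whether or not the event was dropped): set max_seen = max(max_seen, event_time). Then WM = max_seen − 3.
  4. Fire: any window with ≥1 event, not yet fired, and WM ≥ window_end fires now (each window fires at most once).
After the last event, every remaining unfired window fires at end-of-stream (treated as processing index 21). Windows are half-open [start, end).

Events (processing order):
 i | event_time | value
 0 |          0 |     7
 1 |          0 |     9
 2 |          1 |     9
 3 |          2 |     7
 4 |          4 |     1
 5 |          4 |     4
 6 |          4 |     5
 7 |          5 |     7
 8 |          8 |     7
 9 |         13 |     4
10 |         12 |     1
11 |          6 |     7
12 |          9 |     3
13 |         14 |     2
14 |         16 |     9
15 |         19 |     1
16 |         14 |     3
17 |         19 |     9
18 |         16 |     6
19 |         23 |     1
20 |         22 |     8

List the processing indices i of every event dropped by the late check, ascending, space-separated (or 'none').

i=0 t=0 v=7: → [0,3); WM=-3
i=1 t=0 v=9: → [0,3); WM=-3
i=2 t=1 v=9: → [0,3); WM=-2
i=3 t=2 v=7: → [0,3); WM=-1
i=4 t=4 v=1: → [3,6); WM=1
i=5 t=4 v=4: → [3,6); WM=1
i=6 t=4 v=5: → [3,6); WM=1
i=7 t=5 v=7: → [3,6); WM=2
i=8 t=8 v=7: → [6,9); WM=5; [0,3) fires=2
i=9 t=13 v=4: → [12,15); WM=10; [3,6) fires=4 [6,9) fires=1
i=10 t=12 v=1: → [12,15); WM=10
i=11 t=6 v=7: DROP (t<10-1); WM=10
i=12 t=9 v=3: → [9,12); WM=10
i=13 t=14 v=2: → [12,15); WM=11
i=14 t=16 v=9: → [15,18); WM=13; [9,12) fires=1
i=15 t=19 v=1: → [18,21); WM=16; [12,15) fires=3
i=16 t=14 v=3: DROP (t<16-1); WM=16
i=17 t=19 v=9: → [18,21); WM=16
i=18 t=16 v=6: → [15,18); WM=16
i=19 t=23 v=1: → [21,24); WM=20; [15,18) fires=2
i=20 t=22 v=8: → [21,24); WM=20

11 16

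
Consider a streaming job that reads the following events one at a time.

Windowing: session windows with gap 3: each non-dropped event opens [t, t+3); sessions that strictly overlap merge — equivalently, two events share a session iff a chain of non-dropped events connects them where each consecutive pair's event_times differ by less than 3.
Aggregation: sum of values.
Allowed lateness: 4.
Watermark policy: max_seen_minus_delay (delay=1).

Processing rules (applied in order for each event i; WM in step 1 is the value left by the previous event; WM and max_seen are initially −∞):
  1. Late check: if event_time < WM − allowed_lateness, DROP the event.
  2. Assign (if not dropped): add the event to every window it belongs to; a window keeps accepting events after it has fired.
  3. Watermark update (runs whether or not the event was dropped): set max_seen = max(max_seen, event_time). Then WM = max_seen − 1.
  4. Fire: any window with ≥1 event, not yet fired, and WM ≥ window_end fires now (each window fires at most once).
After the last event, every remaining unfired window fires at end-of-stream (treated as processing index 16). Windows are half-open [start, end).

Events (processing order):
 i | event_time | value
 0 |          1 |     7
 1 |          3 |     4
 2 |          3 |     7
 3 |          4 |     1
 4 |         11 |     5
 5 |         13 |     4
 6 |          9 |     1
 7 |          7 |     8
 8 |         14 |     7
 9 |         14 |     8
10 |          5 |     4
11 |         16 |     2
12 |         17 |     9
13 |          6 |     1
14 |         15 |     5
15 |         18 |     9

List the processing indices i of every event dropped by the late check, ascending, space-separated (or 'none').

i=0 t=1 v=7: → [1,4); WM=0
i=1 t=3 v=4: → [1,6); WM=2
i=2 t=3 v=7: → [1,6); WM=2
i=3 t=4 v=1: → [1,7); WM=3
i=4 t=11 v=5: → [11,14); WM=10
i=5 t=13 v=4: → [11,16); WM=12
i=6 t=9 v=1: → [9,16); WM=12
i=7 t=7 v=8: DROP (t<12-4); WM=12
i=8 t=14 v=7: → [9,17); WM=13
i=9 t=14 v=8: → [9,17); WM=13
i=10 t=5 v=4: DROP (t<13-4); WM=13
i=11 t=16 v=2: → [9,19); WM=15
i=12 t=17 v=9: → [9,20); WM=16
i=13 t=6 v=1: DROP (t<16-4); WM=16
i=14 t=15 v=5: → [9,20); WM=16
i=15 t=18 v=9: → [9,21); WM=17

7 10 13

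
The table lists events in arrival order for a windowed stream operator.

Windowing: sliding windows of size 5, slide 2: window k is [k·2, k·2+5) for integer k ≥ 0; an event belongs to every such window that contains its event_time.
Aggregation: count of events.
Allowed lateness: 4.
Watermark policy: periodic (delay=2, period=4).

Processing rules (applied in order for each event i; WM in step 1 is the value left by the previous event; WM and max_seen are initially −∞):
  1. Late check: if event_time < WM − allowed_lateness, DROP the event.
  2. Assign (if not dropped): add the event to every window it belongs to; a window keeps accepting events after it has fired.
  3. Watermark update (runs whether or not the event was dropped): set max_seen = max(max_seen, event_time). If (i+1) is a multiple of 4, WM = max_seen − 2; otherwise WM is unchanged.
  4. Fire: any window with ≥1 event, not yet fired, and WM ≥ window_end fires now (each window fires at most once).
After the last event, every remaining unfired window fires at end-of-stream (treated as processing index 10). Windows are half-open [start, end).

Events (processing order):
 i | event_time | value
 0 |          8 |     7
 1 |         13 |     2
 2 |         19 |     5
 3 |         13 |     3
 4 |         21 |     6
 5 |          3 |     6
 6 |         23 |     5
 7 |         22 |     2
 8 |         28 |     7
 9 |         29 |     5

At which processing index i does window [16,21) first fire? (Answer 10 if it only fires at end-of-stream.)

i=0 t=8 v=7: → [8,13),[6,11),[4,9); WM=−∞
i=1 t=13 v=2: → [12,17),[10,15); WM=−∞
i=2 t=19 v=5: → [18,23),[16,21); WM=−∞
i=3 t=13 v=3: → [12,17),[10,15); WM=17; [4,9) fires=1 [6,11) fires=1 [8,13) fires=1 [10,15) fires=2 [12,17) fires=2
i=4 t=21 v=6: → [20,25),[18,23); WM=17
i=5 t=3 v=6: DROP (t<17-4); WM=17
i=6 t=23 v=5: → [22,27),[20,25); WM=17
i=7 t=22 v=2: → [22,27),[20,25),[18,23); WM=21; [16,21) fires=1
i=8 t=28 v=7: → [28,33),[26,31),[24,29); WM=21
i=9 t=29 v=5: → [28,33),[26,31); WM=21

7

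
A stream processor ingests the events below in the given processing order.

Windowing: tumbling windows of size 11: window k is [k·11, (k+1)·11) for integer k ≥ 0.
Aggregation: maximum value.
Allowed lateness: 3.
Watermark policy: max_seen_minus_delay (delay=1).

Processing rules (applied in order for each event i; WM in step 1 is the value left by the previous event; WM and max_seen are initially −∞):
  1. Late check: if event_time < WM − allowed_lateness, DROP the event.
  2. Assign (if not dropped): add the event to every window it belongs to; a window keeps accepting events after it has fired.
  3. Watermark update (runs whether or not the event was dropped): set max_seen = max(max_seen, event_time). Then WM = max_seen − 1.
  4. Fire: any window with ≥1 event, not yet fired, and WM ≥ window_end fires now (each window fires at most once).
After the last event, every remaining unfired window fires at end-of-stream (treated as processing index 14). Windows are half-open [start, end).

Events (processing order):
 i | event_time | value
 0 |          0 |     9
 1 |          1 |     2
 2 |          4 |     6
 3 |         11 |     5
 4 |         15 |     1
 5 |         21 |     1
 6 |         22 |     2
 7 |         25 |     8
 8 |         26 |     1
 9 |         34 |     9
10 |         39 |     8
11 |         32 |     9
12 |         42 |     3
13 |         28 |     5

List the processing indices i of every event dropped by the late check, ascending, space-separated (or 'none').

11 13

i=0 t=0 v=9: → [0,11); WM=-1
i=1 t=1 v=2: → [0,11); WM=0
i=2 t=4 v=6: → [0,11); WM=3
i=3 t=11 v=5: → [11,22); WM=10
i=4 t=15 v=1: → [11,22); WM=14; [0,11) fires=9
i=5 t=21 v=1: → [11,22); WM=20
i=6 t=22 v=2: → [22,33); WM=21
i=7 t=25 v=8: → [22,33); WM=24; [11,22) fires=5
i=8 t=26 v=1: → [22,33); WM=25
i=9 t=34 v=9: → [33,44); WM=33; [22,33) fires=8
i=10 t=39 v=8: → [33,44); WM=38
i=11 t=32 v=9: DROP (t<38-3); WM=38
i=12 t=42 v=3: → [33,44); WM=41
i=13 t=28 v=5: DROP (t<41-3); WM=41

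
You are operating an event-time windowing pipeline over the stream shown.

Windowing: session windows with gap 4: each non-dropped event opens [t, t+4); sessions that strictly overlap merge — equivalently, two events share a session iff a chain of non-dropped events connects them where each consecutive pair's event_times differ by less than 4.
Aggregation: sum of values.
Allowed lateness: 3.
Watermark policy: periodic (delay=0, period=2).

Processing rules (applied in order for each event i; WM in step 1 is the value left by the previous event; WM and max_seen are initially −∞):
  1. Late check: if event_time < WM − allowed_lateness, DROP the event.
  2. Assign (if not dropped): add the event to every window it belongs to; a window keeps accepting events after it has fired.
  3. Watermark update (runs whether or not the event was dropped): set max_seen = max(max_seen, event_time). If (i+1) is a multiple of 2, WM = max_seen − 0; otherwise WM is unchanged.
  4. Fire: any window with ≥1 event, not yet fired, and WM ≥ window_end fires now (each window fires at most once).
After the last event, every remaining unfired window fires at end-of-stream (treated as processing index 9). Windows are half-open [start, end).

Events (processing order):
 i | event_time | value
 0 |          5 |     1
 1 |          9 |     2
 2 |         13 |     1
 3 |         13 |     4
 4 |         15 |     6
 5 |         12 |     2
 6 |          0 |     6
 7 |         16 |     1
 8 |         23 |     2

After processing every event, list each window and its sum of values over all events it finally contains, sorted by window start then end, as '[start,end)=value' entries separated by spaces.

i=0 t=5 v=1: → [5,9); WM=−∞
i=1 t=9 v=2: → [9,13); WM=9
i=2 t=13 v=1: → [13,17); WM=9
i=3 t=13 v=4: → [13,17); WM=13
i=4 t=15 v=6: → [13,19); WM=13
i=5 t=12 v=2: → [9,19); WM=15
i=6 t=0 v=6: DROP (t<15-3); WM=15
i=7 t=16 v=1: → [9,20); WM=16
i=8 t=23 v=2: → [23,27); WM=16

[5,9)=1 [9,20)=16 [23,27)=2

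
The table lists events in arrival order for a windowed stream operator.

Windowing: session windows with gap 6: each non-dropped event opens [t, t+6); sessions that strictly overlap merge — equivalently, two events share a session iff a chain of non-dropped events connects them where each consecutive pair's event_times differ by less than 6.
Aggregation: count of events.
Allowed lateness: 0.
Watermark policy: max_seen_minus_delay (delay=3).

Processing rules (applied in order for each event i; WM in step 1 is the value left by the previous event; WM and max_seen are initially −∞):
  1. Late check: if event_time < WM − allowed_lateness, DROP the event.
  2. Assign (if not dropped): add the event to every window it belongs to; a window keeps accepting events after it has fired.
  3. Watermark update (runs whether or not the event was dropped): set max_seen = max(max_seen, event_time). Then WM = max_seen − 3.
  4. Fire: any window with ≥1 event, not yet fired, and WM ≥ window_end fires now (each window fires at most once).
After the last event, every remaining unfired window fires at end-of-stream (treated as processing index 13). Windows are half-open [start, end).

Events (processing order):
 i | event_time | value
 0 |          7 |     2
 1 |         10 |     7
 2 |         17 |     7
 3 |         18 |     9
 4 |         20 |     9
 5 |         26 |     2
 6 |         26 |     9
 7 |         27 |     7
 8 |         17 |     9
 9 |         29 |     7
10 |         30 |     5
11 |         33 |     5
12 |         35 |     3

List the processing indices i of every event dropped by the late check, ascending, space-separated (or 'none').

8

i=0 t=7 v=2: → [7,13); WM=4
i=1 t=10 v=7: → [7,16); WM=7
i=2 t=17 v=7: → [17,23); WM=14
i=3 t=18 v=9: → [17,24); WM=15
i=4 t=20 v=9: → [17,26); WM=17
i=5 t=26 v=2: → [26,32); WM=23
i=6 t=26 v=9: → [26,32); WM=23
i=7 t=27 v=7: → [26,33); WM=24
i=8 t=17 v=9: DROP (t<24-0); WM=24
i=9 t=29 v=7: → [26,35); WM=26
i=10 t=30 v=5: → [26,36); WM=27
i=11 t=33 v=5: → [26,39); WM=30
i=12 t=35 v=3: → [26,41); WM=32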